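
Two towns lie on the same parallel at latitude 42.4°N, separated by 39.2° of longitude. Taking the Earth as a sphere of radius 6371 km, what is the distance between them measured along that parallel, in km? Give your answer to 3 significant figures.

Arc length along a parallel = R cos φ · Δλ (with Δλ in radians).
= 6371 × cos 42.4° × (39.2° × π/180) = 6371 × 0.7385 × 0.6842 ≈ 3220 km.

3220 km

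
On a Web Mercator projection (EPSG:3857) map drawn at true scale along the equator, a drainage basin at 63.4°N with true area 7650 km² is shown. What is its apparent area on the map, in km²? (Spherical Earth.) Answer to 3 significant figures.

For Mercator, h = k = sec φ (a conformal cylindrical projection has a single point scale, 1/cos φ).
Areal scale = k² = sec²φ = 1/cos²(63.4°) = 1/0.4478² = 4.988.
Apparent area = 7650 × 4.988 ≈ 38200 km².

38200 km²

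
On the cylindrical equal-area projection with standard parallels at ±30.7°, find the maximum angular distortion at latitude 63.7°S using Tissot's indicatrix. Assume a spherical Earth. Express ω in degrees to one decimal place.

For cylindrical equal-area with standard parallel φ₀, h = cos φ / cos φ₀ and k = cos φ₀ / cos φ, so h·k = 1.
At 63.7°: h = 0.5153, k = 1.941; principal scales a = 1.941, b = 0.5153.
sin(ω/2) = (a − b)/(a + b) = 1.425/2.456 = 0.5804, so ω = 2 arcsin(0.5804) ≈ 71.0°.

71.0°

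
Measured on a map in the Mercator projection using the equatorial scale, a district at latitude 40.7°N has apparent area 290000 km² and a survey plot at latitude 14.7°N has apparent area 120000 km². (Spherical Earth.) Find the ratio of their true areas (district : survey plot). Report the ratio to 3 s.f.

Since Mercator area scale is 1/cos²φ, the true area equals the apparent area multiplied by cos²φ.
True area of district: 290000 × cos²(40.7°) = 290000 × 0.5748 = 166700 km².
True area of survey plot: 120000 × cos²(14.7°) = 120000 × 0.9356 = 112300 km².
Ratio = 166700 / 112300 ≈ 1.48.

1.48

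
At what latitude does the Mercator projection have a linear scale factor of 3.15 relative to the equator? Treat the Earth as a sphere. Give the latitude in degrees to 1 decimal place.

Mercator scale is k = sec φ = 1/cos φ.
1/cos φ = 3.15  ⇒  cos φ = 0.3175  ⇒  φ = arccos(0.3175) ≈ 71.5°.

71.5°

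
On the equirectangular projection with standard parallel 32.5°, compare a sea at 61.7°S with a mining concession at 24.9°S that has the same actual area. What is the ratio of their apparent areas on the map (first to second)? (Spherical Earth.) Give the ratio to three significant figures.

In the equirectangular projection with standard parallel φ₀ = 32.5° (x = Rλ cos φ₀, y = Rφ), meridians are true-scale (h = 1) and the parallel scale is k = cos φ₀ / cos φ.
Areal scale at 61.7°: h·k = 1.000 × 1.779 = 1.779.
Areal scale at 24.9°: h·k = 1.000 × 0.9298 = 0.9298.
Ratio = 1.779/0.9298 ≈ 1.91.

1.91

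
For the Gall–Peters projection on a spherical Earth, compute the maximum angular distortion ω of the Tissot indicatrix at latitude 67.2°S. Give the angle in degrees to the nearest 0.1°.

65.1°

Gall–Peters is a cylindrical equal-area projection with standard parallels at ±45°. A cylindrical equal-area projection with standard parallel φ₀ has meridian scale h = cos φ / cos φ₀ and parallel scale k = cos φ₀ / cos φ (so areas are preserved, h·k = 1).
At 67.2°: h = 0.5480, k = 1.825; principal scales a = 1.825, b = 0.5480.
sin(ω/2) = (a − b)/(a + b) = 1.277/2.373 = 0.5381, so ω = 2 arcsin(0.5381) ≈ 65.1°.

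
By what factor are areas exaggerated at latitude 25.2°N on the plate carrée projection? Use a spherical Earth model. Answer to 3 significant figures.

1.11

For the equirectangular projection with φ₀ = 0 (plate carrée), h = 1 along meridians and k = sec φ along parallels.
Areal scale = h·k = 1 × sec φ; at 25.2°, h = 1.000, k = 1.105, so h·k = 1.105.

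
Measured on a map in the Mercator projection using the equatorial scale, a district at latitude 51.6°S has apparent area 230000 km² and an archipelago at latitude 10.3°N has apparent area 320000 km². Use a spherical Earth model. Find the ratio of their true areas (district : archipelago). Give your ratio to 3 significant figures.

0.286

Mercator's areal exaggeration is sec²φ; hence true area = (apparent area) · cos²φ.
True area of district: 230000 × cos²(51.6°) = 230000 × 0.3858 = 88740 km².
True area of archipelago: 320000 × cos²(10.3°) = 320000 × 0.9680 = 309800 km².
Ratio = 88740 / 309800 ≈ 0.286.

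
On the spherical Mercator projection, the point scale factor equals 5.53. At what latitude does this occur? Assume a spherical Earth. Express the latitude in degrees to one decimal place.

79.6°

Mercator scale is k = sec φ = 1/cos φ.
1/cos φ = 5.53  ⇒  cos φ = 0.1808  ⇒  φ = arccos(0.1808) ≈ 79.6°.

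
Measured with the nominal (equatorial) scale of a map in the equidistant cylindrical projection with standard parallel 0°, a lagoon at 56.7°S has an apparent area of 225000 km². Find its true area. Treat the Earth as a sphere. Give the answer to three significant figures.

For the equirectangular projection with φ₀ = 0 (plate carrée), h = 1 along meridians and k = sec φ along parallels.
Areal scale = h·k = 1 × sec φ; at 56.7°, h = 1.000, k = 1.821, so h·k = 1.821.
True area = apparent / (areal scale) = 225000 / 1.821 ≈ 124000 km².

124000 km²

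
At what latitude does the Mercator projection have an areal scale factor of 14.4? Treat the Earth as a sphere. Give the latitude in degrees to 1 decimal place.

Mercator areal scale is sec²φ.
sec²φ = 14.4  ⇒  cos²φ = 0.06944  ⇒  cos φ = 0.2635.
φ = arccos(0.2635) ≈ 74.7°.

74.7°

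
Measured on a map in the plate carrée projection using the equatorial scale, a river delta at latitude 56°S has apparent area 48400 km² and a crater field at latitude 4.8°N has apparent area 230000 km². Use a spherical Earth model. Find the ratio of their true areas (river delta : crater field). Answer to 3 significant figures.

0.118

On the plate carrée, areal scale = h·k = 1 × sec φ, so true area = apparent × cos φ.
True area of river delta: 48400 × cos(56°) = 48400 × 0.5592 = 27060 km².
True area of crater field: 230000 × cos(4.8°) = 230000 × 0.9965 = 229200 km².
Ratio = 27060 / 229200 ≈ 0.118.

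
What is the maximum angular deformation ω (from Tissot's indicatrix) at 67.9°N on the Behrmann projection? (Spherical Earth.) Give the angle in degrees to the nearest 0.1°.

86.1°

Behrmann is a cylindrical equal-area projection with standard parallels at ±30°. Cylindrical equal-area (φ₀ = 30°): h = cos φ / cos 30° along meridians, k = cos 30° / cos φ along parallels; h·k = 1.
At 67.9°: h = 0.4344, k = 2.302; principal scales a = 2.302, b = 0.4344.
sin(ω/2) = (a − b)/(a + b) = 1.867/2.736 = 0.6825, so ω = 2 arcsin(0.6825) ≈ 86.1°.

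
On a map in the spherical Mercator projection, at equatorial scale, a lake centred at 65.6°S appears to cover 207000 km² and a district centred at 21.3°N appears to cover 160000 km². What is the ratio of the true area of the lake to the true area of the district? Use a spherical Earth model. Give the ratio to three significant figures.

0.254

On Mercator the areal scale is sec²φ, so true area = apparent × cos²φ.
True area of lake: 207000 × cos²(65.6°) = 207000 × 0.1707 = 35330 km².
True area of district: 160000 × cos²(21.3°) = 160000 × 0.8680 = 138900 km².
Ratio = 35330 / 138900 ≈ 0.254.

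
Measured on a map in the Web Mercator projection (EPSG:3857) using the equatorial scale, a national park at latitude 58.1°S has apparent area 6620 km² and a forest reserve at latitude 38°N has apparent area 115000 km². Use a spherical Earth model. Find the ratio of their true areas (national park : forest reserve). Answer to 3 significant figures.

Since Mercator area scale is 1/cos²φ, the true area equals the apparent area multiplied by cos²φ.
True area of national park: 6620 × cos²(58.1°) = 6620 × 0.2792 = 1849 km².
True area of forest reserve: 115000 × cos²(38°) = 115000 × 0.6210 = 71410 km².
Ratio = 1849 / 71410 ≈ 0.0259.

0.0259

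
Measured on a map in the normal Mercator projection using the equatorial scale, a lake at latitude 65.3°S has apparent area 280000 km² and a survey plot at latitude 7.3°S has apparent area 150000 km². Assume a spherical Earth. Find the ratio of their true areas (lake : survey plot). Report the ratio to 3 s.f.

0.331

On Mercator the areal scale is sec²φ, so true area = apparent × cos²φ.
True area of lake: 280000 × cos²(65.3°) = 280000 × 0.1746 = 48890 km².
True area of survey plot: 150000 × cos²(7.3°) = 150000 × 0.9839 = 147600 km².
Ratio = 48890 / 147600 ≈ 0.331.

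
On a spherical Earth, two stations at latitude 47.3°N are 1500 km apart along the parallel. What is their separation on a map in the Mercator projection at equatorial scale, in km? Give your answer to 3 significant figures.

Mercator is conformal, so the point scale is isotropic: h = k = sec φ = 1/cos φ.
Along the parallel, k = sec 47.3° = 1/0.6782 = 1.475.
Map distance = 1500 × 1.475 ≈ 2210 km.

2210 km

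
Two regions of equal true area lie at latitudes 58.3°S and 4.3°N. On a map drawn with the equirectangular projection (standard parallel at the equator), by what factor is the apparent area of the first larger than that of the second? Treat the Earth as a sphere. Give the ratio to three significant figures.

1.90

In the plate carrée (x = Rλ, y = Rφ), meridians are true-scale (h = 1) and parallels are stretched by k = sec φ.
Areal scale at 58.3°: h·k = 1.000 × 1.903 = 1.903.
Areal scale at 4.3°: h·k = 1.000 × 1.003 = 1.003.
Ratio = 1.903/1.003 ≈ 1.90.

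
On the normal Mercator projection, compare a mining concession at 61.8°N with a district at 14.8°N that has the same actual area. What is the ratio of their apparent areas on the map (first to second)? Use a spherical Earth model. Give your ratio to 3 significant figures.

On Mercator, area is exaggerated by sec²φ = 1/cos²φ.
At 61.8°: sec²(61.8°) = 1/0.4726² = 4.478.
At 14.8°: sec²(14.8°) = 1/0.9668² = 1.070.
Ratio = 4.478/1.070 = cos²(14.8°)/cos²(61.8°) ≈ 4.19.

4.19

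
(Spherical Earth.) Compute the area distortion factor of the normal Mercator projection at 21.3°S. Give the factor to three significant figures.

Mercator is conformal, so the point scale is isotropic: h = k = sec φ = 1/cos φ.
Areal scale = k² = sec²φ = 1/cos²(21.3°) = 1/0.9317² = 1.152.

1.15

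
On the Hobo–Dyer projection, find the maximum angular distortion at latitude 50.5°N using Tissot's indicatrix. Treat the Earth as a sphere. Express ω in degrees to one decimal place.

The Hobo–Dyer projection is cylindrical equal-area with φ₀ = 37.5°. For cylindrical equal-area with standard parallel φ₀, h = cos φ / cos φ₀ and k = cos φ₀ / cos φ, so h·k = 1.
At 50.5°: h = 0.8018, k = 1.247; principal scales a = 1.247, b = 0.8018.
sin(ω/2) = (a − b)/(a + b) = 0.4455/2.049 = 0.2174, so ω = 2 arcsin(0.2174) ≈ 25.1°.

25.1°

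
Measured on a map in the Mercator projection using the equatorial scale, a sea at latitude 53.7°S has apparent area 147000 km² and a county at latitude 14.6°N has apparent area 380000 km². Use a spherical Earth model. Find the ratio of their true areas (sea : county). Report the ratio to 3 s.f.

Since Mercator area scale is 1/cos²φ, the true area equals the apparent area multiplied by cos²φ.
True area of sea: 147000 × cos²(53.7°) = 147000 × 0.3505 = 51520 km².
True area of county: 380000 × cos²(14.6°) = 380000 × 0.9365 = 355900 km².
Ratio = 51520 / 355900 ≈ 0.145.

0.145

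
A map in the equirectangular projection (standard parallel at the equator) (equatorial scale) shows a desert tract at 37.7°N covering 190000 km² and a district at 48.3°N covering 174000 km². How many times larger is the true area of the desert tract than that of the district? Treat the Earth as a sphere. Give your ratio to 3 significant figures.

On the plate carrée, areal scale = h·k = 1 × sec φ, so true area = apparent × cos φ.
True area of desert tract: 190000 × cos(37.7°) = 190000 × 0.7912 = 150300 km².
True area of district: 174000 × cos(48.3°) = 174000 × 0.6652 = 115800 km².
Ratio = 150300 / 115800 ≈ 1.30.

1.30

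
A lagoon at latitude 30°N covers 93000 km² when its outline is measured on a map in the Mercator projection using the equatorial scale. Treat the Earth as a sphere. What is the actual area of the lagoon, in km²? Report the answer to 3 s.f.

Mercator is conformal, so the point scale is isotropic: h = k = sec φ = 1/cos φ.
Areal scale = k² = sec²φ = 1/cos²(30°) = 1/0.8660² = 1.333.
True area = apparent / (areal scale) = 93000 / 1.333 ≈ 69800 km².

69800 km²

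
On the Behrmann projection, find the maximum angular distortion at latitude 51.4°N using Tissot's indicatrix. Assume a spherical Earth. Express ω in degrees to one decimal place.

36.9°

Behrmann is a cylindrical equal-area projection with standard parallels at ±30°. A cylindrical equal-area projection with standard parallel φ₀ has meridian scale h = cos φ / cos φ₀ and parallel scale k = cos φ₀ / cos φ (so areas are preserved, h·k = 1).
At 51.4°: h = 0.7204, k = 1.388; principal scales a = 1.388, b = 0.7204.
sin(ω/2) = (a − b)/(a + b) = 0.6677/2.109 = 0.3167, so ω = 2 arcsin(0.3167) ≈ 36.9°.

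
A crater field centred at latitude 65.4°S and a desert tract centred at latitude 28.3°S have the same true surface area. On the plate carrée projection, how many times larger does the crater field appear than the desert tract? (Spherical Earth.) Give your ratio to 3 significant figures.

2.12

For the equirectangular projection with φ₀ = 0 (plate carrée), h = 1 along meridians and k = sec φ along parallels.
Areal scale at 65.4°: h·k = 1.000 × 2.402 = 2.402.
Areal scale at 28.3°: h·k = 1.000 × 1.136 = 1.136.
Ratio = 2.402/1.136 ≈ 2.12.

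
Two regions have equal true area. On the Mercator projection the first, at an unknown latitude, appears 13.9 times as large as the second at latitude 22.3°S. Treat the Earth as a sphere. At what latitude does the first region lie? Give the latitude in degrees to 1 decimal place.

75.6°

On Mercator, (apparent₁)/(apparent₂) = sec²φ₁ / sec²φ₂ when true areas are equal.
cos²φ₂ / cos²φ₁ = 13.9  ⇒  cos φ₁ = cos 22.3° / √13.9 = 0.9252/3.728 = 0.2482.
φ₁ = arccos(0.2482) ≈ 75.6°.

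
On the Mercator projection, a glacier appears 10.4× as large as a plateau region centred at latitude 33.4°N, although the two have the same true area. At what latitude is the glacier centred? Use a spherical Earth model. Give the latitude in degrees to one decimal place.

Mercator areal scale is sec²φ, so apparent-area ratio = sec²φ₁ / sec²φ₂ = cos²φ₂ / cos²φ₁.
cos²φ₂ / cos²φ₁ = 10.4  ⇒  cos φ₁ = cos 33.4° / √10.4 = 0.8348/3.225 = 0.2589.
φ₁ = arccos(0.2589) ≈ 75.0°.

75.0°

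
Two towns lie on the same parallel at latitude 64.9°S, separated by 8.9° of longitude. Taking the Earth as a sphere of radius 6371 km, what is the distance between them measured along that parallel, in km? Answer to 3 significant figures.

420 km

Arc length along a parallel = R cos φ · Δλ (with Δλ in radians).
= 6371 × cos 64.9° × (8.9° × π/180) = 6371 × 0.4242 × 0.1553 ≈ 420 km.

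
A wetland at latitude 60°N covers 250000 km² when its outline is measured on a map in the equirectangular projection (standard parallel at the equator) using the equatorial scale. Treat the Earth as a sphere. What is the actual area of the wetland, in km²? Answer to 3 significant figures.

Plate carrée maps x = Rλ, y = Rφ. The meridian scale is h = 1 and the parallel scale is k = 1/cos φ = sec φ.
Areal scale = h·k = 1 × sec φ; at 60°, h = 1.000, k = 2.000, so h·k = 2.000.
True area = apparent / (areal scale) = 250000 / 2.000 ≈ 125000 km².

125000 km²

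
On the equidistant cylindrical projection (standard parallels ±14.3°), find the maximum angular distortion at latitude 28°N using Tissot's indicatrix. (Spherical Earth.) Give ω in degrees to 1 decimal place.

5.3°

The equidistant cylindrical projection with φ₀ = 14.3° has h = 1 (meridians true) and k = cos φ₀ / cos φ along parallels.
At 28°: h = 1.000, k = 1.097; principal scales a = 1.097, b = 1.000.
sin(ω/2) = (a − b)/(a + b) = 0.09748/2.097 = 0.04647, so ω = 2 arcsin(0.04647) ≈ 5.3°.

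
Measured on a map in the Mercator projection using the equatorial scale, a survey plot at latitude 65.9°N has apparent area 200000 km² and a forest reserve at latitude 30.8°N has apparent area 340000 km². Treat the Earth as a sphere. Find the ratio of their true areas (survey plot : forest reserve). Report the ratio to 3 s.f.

Mercator's areal exaggeration is sec²φ; hence true area = (apparent area) · cos²φ.
True area of survey plot: 200000 × cos²(65.9°) = 200000 × 0.1667 = 33350 km².
True area of forest reserve: 340000 × cos²(30.8°) = 340000 × 0.7378 = 250900 km².
Ratio = 33350 / 250900 ≈ 0.133.

0.133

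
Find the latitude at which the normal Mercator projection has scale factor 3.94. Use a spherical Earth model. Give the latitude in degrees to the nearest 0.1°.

Mercator scale is k = sec φ = 1/cos φ.
1/cos φ = 3.94  ⇒  cos φ = 0.2538  ⇒  φ = arccos(0.2538) ≈ 75.3°.

75.3°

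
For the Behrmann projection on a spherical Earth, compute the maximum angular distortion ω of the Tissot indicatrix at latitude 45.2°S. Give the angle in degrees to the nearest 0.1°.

Behrmann is a cylindrical equal-area projection with standard parallels at ±30°. For cylindrical equal-area with standard parallel φ₀, h = cos φ / cos φ₀ and k = cos φ₀ / cos φ, so h·k = 1.
At 45.2°: h = 0.8136, k = 1.229; principal scales a = 1.229, b = 0.8136.
sin(ω/2) = (a − b)/(a + b) = 0.4154/2.043 = 0.2034, so ω = 2 arcsin(0.2034) ≈ 23.5°.

23.5°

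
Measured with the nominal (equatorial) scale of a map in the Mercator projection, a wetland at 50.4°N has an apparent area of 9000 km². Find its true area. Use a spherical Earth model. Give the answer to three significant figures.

3660 km²

Mercator is conformal, so the point scale is isotropic: h = k = sec φ = 1/cos φ.
Areal scale = k² = sec²φ = 1/cos²(50.4°) = 1/0.6374² = 2.461.
True area = apparent / (areal scale) = 9000 / 2.461 ≈ 3660 km².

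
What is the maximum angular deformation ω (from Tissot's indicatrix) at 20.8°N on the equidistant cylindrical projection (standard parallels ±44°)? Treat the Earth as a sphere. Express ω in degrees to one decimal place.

The equidistant cylindrical projection with φ₀ = 44° has h = 1 (meridians true) and k = cos φ₀ / cos φ along parallels.
At 20.8°: h = 1.000, k = 0.7695; principal scales a = 1.000, b = 0.7695.
sin(ω/2) = (a − b)/(a + b) = 0.2305/1.769 = 0.1303, so ω = 2 arcsin(0.1303) ≈ 15.0°.

15.0°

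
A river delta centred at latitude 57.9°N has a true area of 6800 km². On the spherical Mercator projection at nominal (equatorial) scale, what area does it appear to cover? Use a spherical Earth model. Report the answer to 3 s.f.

24100 km²

For Mercator, h = k = sec φ (a conformal cylindrical projection has a single point scale, 1/cos φ).
Areal scale = k² = sec²φ = 1/cos²(57.9°) = 1/0.5314² = 3.541.
Apparent area = 6800 × 3.541 ≈ 24100 km².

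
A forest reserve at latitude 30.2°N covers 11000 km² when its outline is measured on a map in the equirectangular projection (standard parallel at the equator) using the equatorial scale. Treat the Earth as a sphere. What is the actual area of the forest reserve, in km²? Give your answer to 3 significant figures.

9510 km²

Plate carrée maps x = Rλ, y = Rφ. The meridian scale is h = 1 and the parallel scale is k = 1/cos φ = sec φ.
Areal scale = h·k = 1 × sec φ; at 30.2°, h = 1.000, k = 1.157, so h·k = 1.157.
True area = apparent / (areal scale) = 11000 / 1.157 ≈ 9510 km².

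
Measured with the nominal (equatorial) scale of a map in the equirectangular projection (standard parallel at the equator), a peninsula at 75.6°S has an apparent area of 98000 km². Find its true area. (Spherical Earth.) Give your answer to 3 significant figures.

In the plate carrée (x = Rλ, y = Rφ), meridians are true-scale (h = 1) and parallels are stretched by k = sec φ.
Areal scale = h·k = 1 × sec φ; at 75.6°, h = 1.000, k = 4.021, so h·k = 4.021.
True area = apparent / (areal scale) = 98000 / 4.021 ≈ 24400 km².

24400 km²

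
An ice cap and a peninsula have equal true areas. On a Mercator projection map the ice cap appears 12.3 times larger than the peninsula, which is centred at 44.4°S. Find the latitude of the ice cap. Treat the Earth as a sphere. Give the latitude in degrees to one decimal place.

78.2°

For equal true areas on Mercator, apparent areas scale as sec²φ, so the ratio is cos²φ₂ / cos²φ₁.
cos²φ₂ / cos²φ₁ = 12.3  ⇒  cos φ₁ = cos 44.4° / √12.3 = 0.7145/3.507 = 0.2037.
φ₁ = arccos(0.2037) ≈ 78.2°.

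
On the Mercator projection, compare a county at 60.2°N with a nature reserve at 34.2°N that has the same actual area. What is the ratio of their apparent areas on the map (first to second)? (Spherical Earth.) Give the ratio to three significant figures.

2.77

Mercator areal scale is sec²φ.
At 60.2°: sec²(60.2°) = 1/0.4970² = 4.049.
At 34.2°: sec²(34.2°) = 1/0.8271² = 1.462.
Ratio = 4.049/1.462 = cos²(34.2°)/cos²(60.2°) ≈ 2.77.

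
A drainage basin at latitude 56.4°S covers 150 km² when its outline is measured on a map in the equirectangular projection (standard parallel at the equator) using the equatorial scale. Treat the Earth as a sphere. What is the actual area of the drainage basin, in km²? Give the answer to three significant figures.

In the plate carrée (x = Rλ, y = Rφ), meridians are true-scale (h = 1) and parallels are stretched by k = sec φ.
Areal scale = h·k = 1 × sec φ; at 56.4°, h = 1.000, k = 1.807, so h·k = 1.807.
True area = apparent / (areal scale) = 150 / 1.807 ≈ 83.0 km².

83.0 km²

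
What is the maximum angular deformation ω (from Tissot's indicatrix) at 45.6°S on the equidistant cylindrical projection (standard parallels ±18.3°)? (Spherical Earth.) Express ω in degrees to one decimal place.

17.4°

In the equirectangular projection with standard parallel φ₀ = 18.3° (x = Rλ cos φ₀, y = Rφ), meridians are true-scale (h = 1) and the parallel scale is k = cos φ₀ / cos φ.
At 45.6°: h = 1.000, k = 1.357; principal scales a = 1.357, b = 1.000.
sin(ω/2) = (a − b)/(a + b) = 0.3570/2.357 = 0.1515, so ω = 2 arcsin(0.1515) ≈ 17.4°.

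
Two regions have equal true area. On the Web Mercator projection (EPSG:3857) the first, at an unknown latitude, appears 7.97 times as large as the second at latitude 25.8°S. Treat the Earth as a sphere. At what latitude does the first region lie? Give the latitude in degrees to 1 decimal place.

71.4°

For equal true areas on Mercator, apparent areas scale as sec²φ, so the ratio is cos²φ₂ / cos²φ₁.
cos²φ₂ / cos²φ₁ = 7.97  ⇒  cos φ₁ = cos 25.8° / √7.97 = 0.9003/2.823 = 0.3189.
φ₁ = arccos(0.3189) ≈ 71.4°.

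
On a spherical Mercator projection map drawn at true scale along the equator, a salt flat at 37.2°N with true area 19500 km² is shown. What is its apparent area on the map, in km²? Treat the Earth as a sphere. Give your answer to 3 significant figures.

30700 km²

For Mercator, h = k = sec φ (a conformal cylindrical projection has a single point scale, 1/cos φ).
Areal scale = k² = sec²φ = 1/cos²(37.2°) = 1/0.7965² = 1.576.
Apparent area = 19500 × 1.576 ≈ 30700 km².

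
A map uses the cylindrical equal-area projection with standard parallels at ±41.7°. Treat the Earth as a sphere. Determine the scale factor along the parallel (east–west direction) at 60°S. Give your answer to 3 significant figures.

A cylindrical equal-area projection with standard parallel φ₀ has meridian scale h = cos φ / cos φ₀ and parallel scale k = cos φ₀ / cos φ (so areas are preserved, h·k = 1).
k = cos 41.7° / cos 60° = 0.7466/0.5000 = 1.493.

1.49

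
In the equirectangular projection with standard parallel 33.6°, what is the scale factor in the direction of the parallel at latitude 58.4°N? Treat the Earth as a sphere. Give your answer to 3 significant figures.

1.59

In the equirectangular projection with standard parallel φ₀ = 33.6° (x = Rλ cos φ₀, y = Rφ), meridians are true-scale (h = 1) and the parallel scale is k = cos φ₀ / cos φ.
k = cos 33.6° / cos 58.4° = 0.8329/0.5240 = 1.590.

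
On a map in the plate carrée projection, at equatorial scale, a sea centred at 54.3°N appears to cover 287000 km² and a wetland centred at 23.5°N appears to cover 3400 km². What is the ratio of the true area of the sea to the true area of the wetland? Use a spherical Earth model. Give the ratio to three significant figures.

53.7

On the plate carrée, areal scale = h·k = 1 × sec φ, so true area = apparent × cos φ.
True area of sea: 287000 × cos(54.3°) = 287000 × 0.5835 = 167500 km².
True area of wetland: 3400 × cos(23.5°) = 3400 × 0.9171 = 3118 km².
Ratio = 167500 / 3118 ≈ 53.7.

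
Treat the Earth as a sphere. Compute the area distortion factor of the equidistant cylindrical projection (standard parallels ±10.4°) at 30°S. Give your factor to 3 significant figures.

In the equirectangular projection with standard parallel φ₀ = 10.4° (x = Rλ cos φ₀, y = Rφ), meridians are true-scale (h = 1) and the parallel scale is k = cos φ₀ / cos φ.
Areal scale = h·k = 1 × cos φ₀ / cos φ; at 30°, h = 1.000, k = 1.136, so h·k = 1.136.

1.14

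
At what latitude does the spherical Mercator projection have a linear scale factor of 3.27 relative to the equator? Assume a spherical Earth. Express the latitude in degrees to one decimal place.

72.2°

Mercator scale is k = sec φ = 1/cos φ.
1/cos φ = 3.27  ⇒  cos φ = 0.3058  ⇒  φ = arccos(0.3058) ≈ 72.2°.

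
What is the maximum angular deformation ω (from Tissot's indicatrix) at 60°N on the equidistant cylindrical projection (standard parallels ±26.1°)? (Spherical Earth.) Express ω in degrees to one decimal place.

33.1°

With standard parallel φ₀ = 26.1°, the equirectangular projection gives x = Rλ cos φ₀, y = Rφ, so h = 1 and k = cos 26.1° / cos φ.
At 60°: h = 1.000, k = 1.796; principal scales a = 1.796, b = 1.000.
sin(ω/2) = (a − b)/(a + b) = 0.7961/2.796 = 0.2847, so ω = 2 arcsin(0.2847) ≈ 33.1°.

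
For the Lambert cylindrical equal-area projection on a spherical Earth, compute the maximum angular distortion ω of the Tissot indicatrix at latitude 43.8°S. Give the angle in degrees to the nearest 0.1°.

36.7°

The Lambert cylindrical equal-area projection is the cylindrical equal-area projection with its standard parallel at the equator (φ₀ = 0). For cylindrical equal-area with standard parallel φ₀, h = cos φ / cos φ₀ and k = cos φ₀ / cos φ, so h·k = 1.
At 43.8°: h = 0.7218, k = 1.386; principal scales a = 1.386, b = 0.7218.
sin(ω/2) = (a − b)/(a + b) = 0.6637/2.107 = 0.3150, so ω = 2 arcsin(0.3150) ≈ 36.7°.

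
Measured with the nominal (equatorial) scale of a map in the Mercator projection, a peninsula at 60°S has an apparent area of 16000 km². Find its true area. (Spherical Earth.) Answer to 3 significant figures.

4000 km²

The Mercator projection is conformal; its linear scale factor is the same in every direction and equals sec φ = 1/cos φ.
Areal scale = k² = sec²φ = 1/cos²(60°) = 1/0.5000² = 4.000.
True area = apparent / (areal scale) = 16000 / 4.000 ≈ 4000 km².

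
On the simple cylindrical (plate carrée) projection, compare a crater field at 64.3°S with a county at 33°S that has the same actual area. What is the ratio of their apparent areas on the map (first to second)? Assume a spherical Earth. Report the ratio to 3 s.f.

1.93

For the equirectangular projection with φ₀ = 0 (plate carrée), h = 1 along meridians and k = sec φ along parallels.
Areal scale at 64.3°: h·k = 1.000 × 2.306 = 2.306.
Areal scale at 33°: h·k = 1.000 × 1.192 = 1.192.
Ratio = 2.306/1.192 ≈ 1.93.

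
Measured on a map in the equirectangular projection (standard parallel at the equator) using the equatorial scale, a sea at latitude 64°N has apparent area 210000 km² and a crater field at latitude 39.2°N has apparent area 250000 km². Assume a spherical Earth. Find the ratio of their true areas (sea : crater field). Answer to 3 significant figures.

Plate carrée has h = 1 and k = sec φ, giving areal scale sec φ; true area = (apparent area) · cos φ.
True area of sea: 210000 × cos(64°) = 210000 × 0.4384 = 92060 km².
True area of crater field: 250000 × cos(39.2°) = 250000 × 0.7749 = 193700 km².
Ratio = 92060 / 193700 ≈ 0.475.

0.475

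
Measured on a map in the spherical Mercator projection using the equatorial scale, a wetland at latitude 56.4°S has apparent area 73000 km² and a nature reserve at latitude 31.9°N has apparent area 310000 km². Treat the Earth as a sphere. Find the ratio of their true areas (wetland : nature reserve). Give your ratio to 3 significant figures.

0.100

Mercator's areal exaggeration is sec²φ; hence true area = (apparent area) · cos²φ.
True area of wetland: 73000 × cos²(56.4°) = 73000 × 0.3062 = 22360 km².
True area of nature reserve: 310000 × cos²(31.9°) = 310000 × 0.7208 = 223400 km².
Ratio = 22360 / 223400 ≈ 0.100.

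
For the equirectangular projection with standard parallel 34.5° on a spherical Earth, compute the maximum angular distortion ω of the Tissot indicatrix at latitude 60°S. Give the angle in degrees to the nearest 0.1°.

The equidistant cylindrical projection with φ₀ = 34.5° has h = 1 (meridians true) and k = cos φ₀ / cos φ along parallels.
At 60°: h = 1.000, k = 1.648; principal scales a = 1.648, b = 1.000.
sin(ω/2) = (a − b)/(a + b) = 0.6483/2.648 = 0.2448, so ω = 2 arcsin(0.2448) ≈ 28.3°.

28.3°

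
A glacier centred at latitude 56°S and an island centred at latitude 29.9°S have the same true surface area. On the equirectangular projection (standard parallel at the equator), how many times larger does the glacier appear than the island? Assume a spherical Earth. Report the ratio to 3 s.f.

In the plate carrée (x = Rλ, y = Rφ), meridians are true-scale (h = 1) and parallels are stretched by k = sec φ.
Areal scale at 56°: h·k = 1.000 × 1.788 = 1.788.
Areal scale at 29.9°: h·k = 1.000 × 1.154 = 1.154.
Ratio = 1.788/1.154 ≈ 1.55.

1.55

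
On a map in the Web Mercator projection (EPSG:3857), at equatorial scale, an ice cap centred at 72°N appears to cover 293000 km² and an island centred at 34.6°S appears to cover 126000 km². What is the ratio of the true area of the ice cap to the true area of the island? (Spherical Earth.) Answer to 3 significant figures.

On Mercator the areal scale is sec²φ, so true area = apparent × cos²φ.
True area of ice cap: 293000 × cos²(72°) = 293000 × 0.09549 = 27980 km².
True area of island: 126000 × cos²(34.6°) = 126000 × 0.6776 = 85370 km².
Ratio = 27980 / 85370 ≈ 0.328.

0.328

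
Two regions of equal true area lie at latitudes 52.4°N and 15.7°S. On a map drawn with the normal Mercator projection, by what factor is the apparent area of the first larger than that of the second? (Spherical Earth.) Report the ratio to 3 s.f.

Mercator areal scale is sec²φ.
At 52.4°: sec²(52.4°) = 1/0.6101² = 2.686.
At 15.7°: sec²(15.7°) = 1/0.9627² = 1.079.
Ratio = 2.686/1.079 = cos²(15.7°)/cos²(52.4°) ≈ 2.49.

2.49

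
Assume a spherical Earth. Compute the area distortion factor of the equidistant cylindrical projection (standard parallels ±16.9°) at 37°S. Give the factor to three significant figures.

1.20

With standard parallel φ₀ = 16.9°, the equirectangular projection gives x = Rλ cos φ₀, y = Rφ, so h = 1 and k = cos 16.9° / cos φ.
Areal scale = h·k = 1 × cos φ₀ / cos φ; at 37°, h = 1.000, k = 1.198, so h·k = 1.198.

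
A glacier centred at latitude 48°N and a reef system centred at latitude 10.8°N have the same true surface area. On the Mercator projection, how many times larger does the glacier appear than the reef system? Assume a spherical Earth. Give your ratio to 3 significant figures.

Mercator is conformal with k = sec φ, so areal scale = k² = sec²φ.
At 48°: sec²(48°) = 1/0.6691² = 2.233.
At 10.8°: sec²(10.8°) = 1/0.9823² = 1.036.
Ratio = 2.233/1.036 = cos²(10.8°)/cos²(48°) ≈ 2.16.

2.16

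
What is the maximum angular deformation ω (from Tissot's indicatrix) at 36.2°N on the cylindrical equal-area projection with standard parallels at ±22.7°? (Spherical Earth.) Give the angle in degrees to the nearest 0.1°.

15.3°

For cylindrical equal-area with standard parallel φ₀, h = cos φ / cos φ₀ and k = cos φ₀ / cos φ, so h·k = 1.
At 36.2°: h = 0.8747, k = 1.143; principal scales a = 1.143, b = 0.8747.
sin(ω/2) = (a − b)/(a + b) = 0.2685/2.018 = 0.1331, so ω = 2 arcsin(0.1331) ≈ 15.3°.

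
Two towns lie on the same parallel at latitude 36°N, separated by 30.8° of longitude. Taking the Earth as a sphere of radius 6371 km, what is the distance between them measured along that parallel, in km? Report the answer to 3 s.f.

Arc length along a parallel = R cos φ · Δλ (with Δλ in radians).
= 6371 × cos 36° × (30.8° × π/180) = 6371 × 0.8090 × 0.5376 ≈ 2770 km.

2770 km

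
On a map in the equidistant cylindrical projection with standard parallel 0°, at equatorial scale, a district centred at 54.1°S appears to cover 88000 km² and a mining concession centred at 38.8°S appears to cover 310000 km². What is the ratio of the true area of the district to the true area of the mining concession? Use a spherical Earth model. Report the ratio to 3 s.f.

Plate carrée has h = 1 and k = sec φ, giving areal scale sec φ; true area = (apparent area) · cos φ.
True area of district: 88000 × cos(54.1°) = 88000 × 0.5864 = 51600 km².
True area of mining concession: 310000 × cos(38.8°) = 310000 × 0.7793 = 241600 km².
Ratio = 51600 / 241600 ≈ 0.214.

0.214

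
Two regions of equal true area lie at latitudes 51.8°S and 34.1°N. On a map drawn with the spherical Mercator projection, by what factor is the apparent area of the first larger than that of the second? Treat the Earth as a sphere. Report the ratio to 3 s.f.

1.79

Mercator is conformal with k = sec φ, so areal scale = k² = sec²φ.
At 51.8°: sec²(51.8°) = 1/0.6184² = 2.615.
At 34.1°: sec²(34.1°) = 1/0.8281² = 1.458.
Ratio = 2.615/1.458 = cos²(34.1°)/cos²(51.8°) ≈ 1.79.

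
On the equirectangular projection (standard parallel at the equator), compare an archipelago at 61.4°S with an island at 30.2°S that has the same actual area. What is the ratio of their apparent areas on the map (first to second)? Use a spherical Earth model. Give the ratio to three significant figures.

Plate carrée maps x = Rλ, y = Rφ. The meridian scale is h = 1 and the parallel scale is k = 1/cos φ = sec φ.
Areal scale at 61.4°: h·k = 1.000 × 2.089 = 2.089.
Areal scale at 30.2°: h·k = 1.000 × 1.157 = 1.157.
Ratio = 2.089/1.157 ≈ 1.81.

1.81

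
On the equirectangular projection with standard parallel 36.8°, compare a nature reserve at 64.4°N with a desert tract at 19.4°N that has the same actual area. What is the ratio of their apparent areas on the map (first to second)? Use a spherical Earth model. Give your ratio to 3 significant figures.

2.18

The equidistant cylindrical projection with φ₀ = 36.8° has h = 1 (meridians true) and k = cos φ₀ / cos φ along parallels.
Areal scale at 64.4°: h·k = 1.000 × 1.853 = 1.853.
Areal scale at 19.4°: h·k = 1.000 × 0.8489 = 0.8489.
Ratio = 1.853/0.8489 ≈ 2.18.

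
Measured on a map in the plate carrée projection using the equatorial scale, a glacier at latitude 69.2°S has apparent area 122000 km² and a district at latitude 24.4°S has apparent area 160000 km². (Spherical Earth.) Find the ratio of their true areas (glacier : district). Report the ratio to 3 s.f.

On the plate carrée, areal scale = h·k = 1 × sec φ, so true area = apparent × cos φ.
True area of glacier: 122000 × cos(69.2°) = 122000 × 0.3551 = 43320 km².
True area of district: 160000 × cos(24.4°) = 160000 × 0.9107 = 145700 km².
Ratio = 43320 / 145700 ≈ 0.297.

0.297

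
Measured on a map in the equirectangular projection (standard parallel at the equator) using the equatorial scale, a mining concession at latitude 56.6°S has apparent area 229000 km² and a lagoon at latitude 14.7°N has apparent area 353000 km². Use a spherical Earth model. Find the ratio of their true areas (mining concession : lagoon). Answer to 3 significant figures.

0.369

On the plate carrée, areal scale = h·k = 1 × sec φ, so true area = apparent × cos φ.
True area of mining concession: 229000 × cos(56.6°) = 229000 × 0.5505 = 126100 km².
True area of lagoon: 353000 × cos(14.7°) = 353000 × 0.9673 = 341400 km².
Ratio = 126100 / 341400 ≈ 0.369.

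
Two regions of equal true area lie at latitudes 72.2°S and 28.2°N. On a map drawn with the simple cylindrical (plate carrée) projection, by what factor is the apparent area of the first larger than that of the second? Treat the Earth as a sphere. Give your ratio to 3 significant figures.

In the plate carrée (x = Rλ, y = Rφ), meridians are true-scale (h = 1) and parallels are stretched by k = sec φ.
Areal scale at 72.2°: h·k = 1.000 × 3.271 = 3.271.
Areal scale at 28.2°: h·k = 1.000 × 1.135 = 1.135.
Ratio = 3.271/1.135 ≈ 2.88.

2.88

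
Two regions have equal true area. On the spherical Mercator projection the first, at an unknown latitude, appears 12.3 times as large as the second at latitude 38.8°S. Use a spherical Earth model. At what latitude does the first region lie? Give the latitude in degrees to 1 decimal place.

Mercator areal scale is sec²φ, so apparent-area ratio = sec²φ₁ / sec²φ₂ = cos²φ₂ / cos²φ₁.
cos²φ₂ / cos²φ₁ = 12.3  ⇒  cos φ₁ = cos 38.8° / √12.3 = 0.7793/3.507 = 0.2222.
φ₁ = arccos(0.2222) ≈ 77.2°.

77.2°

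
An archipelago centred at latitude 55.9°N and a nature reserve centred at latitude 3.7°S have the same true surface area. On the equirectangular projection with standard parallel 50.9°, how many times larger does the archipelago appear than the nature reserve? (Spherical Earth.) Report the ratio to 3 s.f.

1.78

With standard parallel φ₀ = 50.9°, the equirectangular projection gives x = Rλ cos φ₀, y = Rφ, so h = 1 and k = cos 50.9° / cos φ.
Areal scale at 55.9°: h·k = 1.000 × 1.125 = 1.125.
Areal scale at 3.7°: h·k = 1.000 × 0.6320 = 0.6320.
Ratio = 1.125/0.6320 ≈ 1.78.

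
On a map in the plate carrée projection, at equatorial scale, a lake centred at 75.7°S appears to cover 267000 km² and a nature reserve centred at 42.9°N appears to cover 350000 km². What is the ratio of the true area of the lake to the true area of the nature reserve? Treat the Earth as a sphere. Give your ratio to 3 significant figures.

0.257

On the plate carrée, areal scale = h·k = 1 × sec φ, so true area = apparent × cos φ.
True area of lake: 267000 × cos(75.7°) = 267000 × 0.2470 = 65950 km².
True area of nature reserve: 350000 × cos(42.9°) = 350000 × 0.7325 = 256400 km².
Ratio = 65950 / 256400 ≈ 0.257.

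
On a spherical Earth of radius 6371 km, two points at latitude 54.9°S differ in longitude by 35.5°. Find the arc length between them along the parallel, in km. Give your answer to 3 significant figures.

Arc length along a parallel = R cos φ · Δλ (with Δλ in radians).
= 6371 × cos 54.9° × (35.5° × π/180) = 6371 × 0.5750 × 0.6196 ≈ 2270 km.

2270 km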